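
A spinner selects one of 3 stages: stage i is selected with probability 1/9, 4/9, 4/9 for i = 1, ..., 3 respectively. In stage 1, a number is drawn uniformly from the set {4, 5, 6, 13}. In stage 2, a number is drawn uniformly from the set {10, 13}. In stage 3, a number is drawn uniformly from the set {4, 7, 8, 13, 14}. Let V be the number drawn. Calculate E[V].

E[V | stage 1] = (4+5+6+13)/4 = 7.
E[V | stage 2] = (10+13)/2 = 23/2.
E[V | stage 3] = (4+7+8+13+14)/5 = 46/5.
By the law of total expectation,
E[V] = (1/9)·(7) + (4/9)·(23/2) + (4/9)·(46/5) = 449/45.

449/45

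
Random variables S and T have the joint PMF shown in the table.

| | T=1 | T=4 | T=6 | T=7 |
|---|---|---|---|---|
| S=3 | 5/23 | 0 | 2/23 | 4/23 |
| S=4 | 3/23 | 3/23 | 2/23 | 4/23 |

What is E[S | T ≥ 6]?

P(T ≥ 6) = 12/23.
Σ S·P over the event = 3·(2/23) + 3·(4/23) + 4·(2/23) + 4·(4/23) = 42/23.
E[S | T ≥ 6] = (42/23) / (12/23) = 7/2.

7/2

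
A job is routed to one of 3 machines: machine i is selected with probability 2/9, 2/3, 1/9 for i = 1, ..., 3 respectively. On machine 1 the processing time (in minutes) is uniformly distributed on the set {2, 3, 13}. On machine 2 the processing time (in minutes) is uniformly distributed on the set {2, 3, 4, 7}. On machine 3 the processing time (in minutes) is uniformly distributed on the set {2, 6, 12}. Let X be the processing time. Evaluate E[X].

128/27

E[X | machine 1] = (2+3+13)/3 = 6.
E[X | machine 2] = (2+3+4+7)/4 = 4.
E[X | machine 3] = (2+6+12)/3 = 20/3.
E[X] = (2/9)·(6) + (2/3)·(4) + (1/9)·(20/3) = 128/27.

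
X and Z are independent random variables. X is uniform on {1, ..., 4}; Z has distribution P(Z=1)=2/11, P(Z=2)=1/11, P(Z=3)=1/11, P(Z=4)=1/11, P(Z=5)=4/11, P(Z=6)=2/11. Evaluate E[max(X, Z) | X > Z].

P(X > Z) = 9/44.
Summing max(X,Z)·P(x,y) over outcomes with X > Z gives 29/44.
E[max(X, Z) | X > Z] = (29/44) / (9/44) = 29/9.

29/9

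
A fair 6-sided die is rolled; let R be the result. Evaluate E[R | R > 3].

5

Given R > 3, R is equally likely to be any of {4, 5, 6}.
E[R | R > 3] = (4 + 5 + 6) / 3 = 5.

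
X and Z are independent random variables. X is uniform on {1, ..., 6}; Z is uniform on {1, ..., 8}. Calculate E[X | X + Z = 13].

P(X + Z = 13) = 1/24.
Summing X·P(x,y) over outcomes with X + Z = 13 gives 11/48.
E[X | X + Z = 13] = (11/48) / (1/24) = 11/2.

11/2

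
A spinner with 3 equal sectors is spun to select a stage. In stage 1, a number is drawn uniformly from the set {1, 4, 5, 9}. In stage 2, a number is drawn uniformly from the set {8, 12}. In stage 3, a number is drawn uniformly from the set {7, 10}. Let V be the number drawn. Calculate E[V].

31/4

E[V | stage 1] = (1+4+5+9)/4 = 19/4.
E[V | stage 2] = (8+12)/2 = 10.
E[V | stage 3] = (7+10)/2 = 17/2.
E[V] = (1/3)·(19/4) + (1/3)·(10) + (1/3)·(17/2) = 31/4.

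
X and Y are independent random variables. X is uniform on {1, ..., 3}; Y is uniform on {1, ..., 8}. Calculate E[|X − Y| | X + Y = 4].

4/3

Outcomes with X + Y = 4: (1,3), (2,2), (3,1), each with probability 1/24.
E[|X − Y| | X + Y = 4] = (2 + 0 + 2) / 3 = 4/3.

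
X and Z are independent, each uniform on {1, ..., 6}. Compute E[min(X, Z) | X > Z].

P(X > Z) = 5/12.
Summing min(X,Z)·P(x,y) over outcomes with X > Z gives 35/36.
E[min(X, Z) | X > Z] = (35/36) / (5/12) = 7/3.

7/3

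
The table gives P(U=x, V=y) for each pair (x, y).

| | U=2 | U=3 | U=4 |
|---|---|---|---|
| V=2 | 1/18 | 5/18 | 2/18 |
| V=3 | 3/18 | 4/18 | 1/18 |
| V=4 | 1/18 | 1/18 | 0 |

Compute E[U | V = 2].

25/8

P(V = 2) = 4/9.
Summing U·P(U=x,V=y) over the conditioning event gives 25/18.
E[U | V = 2] = (25/18) / (4/9) = 25/8.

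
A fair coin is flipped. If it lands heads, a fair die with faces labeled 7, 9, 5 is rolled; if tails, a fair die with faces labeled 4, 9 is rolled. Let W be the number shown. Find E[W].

E[W | heads] = (7+9+5)/3 = 7.
E[W | tails] = (4+9)/2 = 13/2.
By the law of total expectation,
E[W] = (1/2)·(7) + (1/2)·(13/2) = 27/4.

27/4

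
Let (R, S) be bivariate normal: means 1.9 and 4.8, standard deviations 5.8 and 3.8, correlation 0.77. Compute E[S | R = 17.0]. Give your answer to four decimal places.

The regression of S on R has slope ρ·σ_S/σ_R and passes through (μ_R, μ_S).
E[S | R=17.0] = 4.8 + (0.77)·(3.8/5.8)·(17.0 − (1.9)) = 4.8 + (0.504483)·(15.1) = 12.4177.

12.4177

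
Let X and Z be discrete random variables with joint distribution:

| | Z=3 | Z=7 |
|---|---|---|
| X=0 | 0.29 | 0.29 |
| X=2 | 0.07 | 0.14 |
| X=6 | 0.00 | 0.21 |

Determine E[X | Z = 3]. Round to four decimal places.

P(Z = 3) = 0.36.
Σ X·P over the event = 0·(0.29) + 2·(0.07) = 0.14.
E[X | Z = 3] = (0.14) / (0.36) = 0.3889.

0.3889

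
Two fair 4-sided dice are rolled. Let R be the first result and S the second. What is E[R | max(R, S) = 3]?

12/5

Outcomes with max(R, S) = 3: (1,3), (2,3), (3,1), (3,2), (3,3), each with probability 1/16.
E[R | max(R, S) = 3] = (1 + 2 + 3 + 3 + 3) / 5 = 12/5.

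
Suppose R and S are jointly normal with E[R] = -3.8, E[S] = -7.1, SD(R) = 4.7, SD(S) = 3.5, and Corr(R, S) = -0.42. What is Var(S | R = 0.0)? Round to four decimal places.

The conditional variance in a bivariate normal is σ_S²(1 − ρ²), independent of x.
Var(S | R=0.0) = (3.5)²·(1 − (-0.42)²) = 12.25·0.8236 = 10.0891.

10.0891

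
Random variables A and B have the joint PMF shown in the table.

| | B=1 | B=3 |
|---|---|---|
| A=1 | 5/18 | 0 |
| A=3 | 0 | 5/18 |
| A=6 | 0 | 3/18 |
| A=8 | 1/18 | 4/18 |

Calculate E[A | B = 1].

P(B = 1) = 1/3.
Σ A·P over the event = 1·(5/18) + 8·(1/18) = 13/18.
E[A | B = 1] = (13/18) / (1/3) = 13/6.

13/6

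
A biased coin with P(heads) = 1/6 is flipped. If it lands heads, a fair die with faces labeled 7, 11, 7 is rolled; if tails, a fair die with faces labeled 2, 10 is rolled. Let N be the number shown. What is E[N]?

115/18

E[N | heads] = (7+11+7)/3 = 25/3.
E[N | tails] = (2+10)/2 = 6.
By the law of total expectation,
E[N] = (1/6)·(25/3) + (5/6)·(6) = 115/18.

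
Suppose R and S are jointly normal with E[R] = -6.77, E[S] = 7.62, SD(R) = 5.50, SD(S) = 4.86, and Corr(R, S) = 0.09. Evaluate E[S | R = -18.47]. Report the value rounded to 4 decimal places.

For a bivariate normal, E[S | R=x] = μ_S + ρ·(σ_S/σ_R)·(x − μ_R).
E[S | R=-18.47] = 7.62 + (0.09)·(4.86/5.50)·(-18.47 − (-6.77)) = 7.62 + (0.079527)·(-11.7) = 6.6895.

6.6895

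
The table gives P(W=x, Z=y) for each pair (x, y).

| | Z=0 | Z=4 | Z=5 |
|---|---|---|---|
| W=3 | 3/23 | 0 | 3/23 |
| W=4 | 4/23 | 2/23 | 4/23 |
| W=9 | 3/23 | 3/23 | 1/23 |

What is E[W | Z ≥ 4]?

69/13

P(Z ≥ 4) = 13/23.
Σ W·P over the event = 3·(3/23) + 4·(2/23) + 4·(4/23) + 9·(3/23) + 9·(1/23) = 3.
E[W | Z ≥ 4] = (3) / (13/23) = 69/13.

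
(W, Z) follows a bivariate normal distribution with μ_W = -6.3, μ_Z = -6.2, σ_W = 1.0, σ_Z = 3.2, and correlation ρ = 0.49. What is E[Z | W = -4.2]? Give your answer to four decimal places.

-2.9072

The regression of Z on W has slope ρ·σ_Z/σ_W and passes through (μ_W, μ_Z).
E[Z | W=-4.2] = -6.2 + (0.49)·(3.2/1.0)·(-4.2 − (-6.3)) = -6.2 + (1.568)·(2.1) = -2.9072.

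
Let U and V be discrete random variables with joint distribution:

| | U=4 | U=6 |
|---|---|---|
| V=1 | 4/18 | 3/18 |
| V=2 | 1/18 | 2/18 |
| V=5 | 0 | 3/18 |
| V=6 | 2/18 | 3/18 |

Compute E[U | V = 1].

34/7

P(V = 1) = 7/18.
Σ U·P over the event = 4·(4/18) + 6·(3/18) = 17/9.
E[U | V = 1] = (17/9) / (7/18) = 34/7.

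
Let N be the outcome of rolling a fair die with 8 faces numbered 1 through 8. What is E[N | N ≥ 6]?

7

Given N ≥ 6, N is equally likely to be any of {6, 7, 8}.
E[N | N ≥ 6] = (6 + 7 + 8) / 3 = 7.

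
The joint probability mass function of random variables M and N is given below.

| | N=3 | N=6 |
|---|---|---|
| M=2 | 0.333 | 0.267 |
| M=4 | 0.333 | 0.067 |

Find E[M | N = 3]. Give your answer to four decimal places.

P(N = 3) = 0.666.
Σ M·P over the event = 2·(0.333) + 4·(0.333) = 1.998.
E[M | N = 3] = (1.998) / (0.666) = 3.0000.

3.0000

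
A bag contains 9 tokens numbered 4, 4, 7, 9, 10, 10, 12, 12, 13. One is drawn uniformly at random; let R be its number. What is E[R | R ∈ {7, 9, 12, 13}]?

P(R ∈ {7, 9, 12, 13}) = 5/9.
Σ over the event: 7·1/9 + 9·1/9 + 12·2/9 + 13·1/9 = 53/9.
E[R | R ∈ {7, 9, 12, 13}] = (53/9) / (5/9) = 53/5.

53/5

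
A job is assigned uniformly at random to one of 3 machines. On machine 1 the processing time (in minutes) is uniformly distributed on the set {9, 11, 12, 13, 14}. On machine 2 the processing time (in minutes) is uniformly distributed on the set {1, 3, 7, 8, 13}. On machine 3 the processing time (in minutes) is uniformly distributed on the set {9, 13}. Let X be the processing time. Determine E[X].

E[X | machine 1] = (9+11+12+13+14)/5 = 59/5.
E[X | machine 2] = (1+3+7+8+13)/5 = 32/5.
E[X | machine 3] = (9+13)/2 = 11.
By the law of total expectation,
E[X] = (1/3)·(59/5) + (1/3)·(32/5) + (1/3)·(11) = 146/15.

146/15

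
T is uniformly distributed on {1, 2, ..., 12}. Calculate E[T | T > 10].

23/2

Given T > 10, T is equally likely to be any of {11, 12}.
E[T | T > 10] = (11 + 12) / 2 = 23/2.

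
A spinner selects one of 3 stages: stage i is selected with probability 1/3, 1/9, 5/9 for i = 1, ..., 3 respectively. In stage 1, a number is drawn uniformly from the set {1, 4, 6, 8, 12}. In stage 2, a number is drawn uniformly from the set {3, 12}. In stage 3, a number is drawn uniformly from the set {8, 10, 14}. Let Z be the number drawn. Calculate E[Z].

2383/270

E[Z | stage 1] = (1+4+6+8+12)/5 = 31/5.
E[Z | stage 2] = (3+12)/2 = 15/2.
E[Z | stage 3] = (8+10+14)/3 = 32/3.
By the law of total expectation,
E[Z] = (1/3)·(31/5) + (1/9)·(15/2) + (5/9)·(32/3) = 2383/270.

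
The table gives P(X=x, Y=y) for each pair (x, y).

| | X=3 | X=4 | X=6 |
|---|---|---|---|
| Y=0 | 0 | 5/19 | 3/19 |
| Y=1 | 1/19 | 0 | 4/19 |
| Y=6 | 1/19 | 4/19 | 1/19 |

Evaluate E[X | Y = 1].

27/5

P(Y = 1) = 5/19.
Σ X·P over the event = 3·(1/19) + 6·(4/19) = 27/19.
E[X | Y = 1] = (27/19) / (5/19) = 27/5.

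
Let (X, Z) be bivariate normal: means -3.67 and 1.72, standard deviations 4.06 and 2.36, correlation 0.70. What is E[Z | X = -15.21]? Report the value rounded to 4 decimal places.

-2.9756

E[Z | X=x] = μ_Z + ρ(σ_Z/σ_X)(x − μ_X) for jointly normal variables.
E[Z | X=-15.21] = 1.72 + (0.70)·(2.36/4.06)·(-15.21 − (-3.67)) = 1.72 + (0.4069)·(-11.54) = -2.9756.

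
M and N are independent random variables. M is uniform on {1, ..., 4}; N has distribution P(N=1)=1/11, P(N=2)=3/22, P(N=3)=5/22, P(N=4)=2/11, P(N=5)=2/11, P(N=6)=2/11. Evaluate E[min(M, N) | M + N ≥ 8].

10/3

P(M + N ≥ 8) = 3/11.
Summing min(M,N)·P(x,y) over outcomes with M + N ≥ 8 gives 10/11.
E[min(M, N) | M + N ≥ 8] = (10/11) / (3/11) = 10/3.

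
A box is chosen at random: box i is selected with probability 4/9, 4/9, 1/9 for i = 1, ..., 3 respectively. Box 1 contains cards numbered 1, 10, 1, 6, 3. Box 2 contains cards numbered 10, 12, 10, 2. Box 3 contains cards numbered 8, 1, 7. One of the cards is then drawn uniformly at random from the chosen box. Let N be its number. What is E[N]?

E[N | box 1] = (1+10+1+6+3)/5 = 21/5.
E[N | box 2] = (10+12+10+2)/4 = 17/2.
E[N | box 3] = (8+1+7)/3 = 16/3.
By the law of total expectation,
E[N] = (4/9)·(21/5) + (4/9)·(17/2) + (1/9)·(16/3) = 842/135.

842/135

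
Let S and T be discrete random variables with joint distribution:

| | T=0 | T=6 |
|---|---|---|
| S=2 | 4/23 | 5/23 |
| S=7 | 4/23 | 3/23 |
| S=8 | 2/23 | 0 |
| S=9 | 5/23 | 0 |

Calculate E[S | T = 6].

31/8

P(T = 6) = 8/23.
Σ S·P over the event = 2·(5/23) + 7·(3/23) = 31/23.
E[S | T = 6] = (31/23) / (8/23) = 31/8.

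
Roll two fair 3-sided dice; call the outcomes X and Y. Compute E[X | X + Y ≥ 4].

Outcomes with X + Y ≥ 4: (1,3), (2,2), (2,3), (3,1), (3,2), (3,3), each with probability 1/9.
E[X | X + Y ≥ 4] = (1 + 2 + 2 + 3 + 3 + 3) / 6 = 7/3.

7/3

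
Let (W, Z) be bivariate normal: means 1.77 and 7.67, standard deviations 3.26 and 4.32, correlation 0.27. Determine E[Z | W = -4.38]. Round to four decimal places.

5.4696

For a bivariate normal, E[Z | W=x] = μ_Z + ρ·(σ_Z/σ_W)·(x − μ_W).
E[Z | W=-4.38] = 7.67 + (0.27)·(4.32/3.26)·(-4.38 − (1.77)) = 7.67 + (0.35779)·(-6.15) = 5.4696.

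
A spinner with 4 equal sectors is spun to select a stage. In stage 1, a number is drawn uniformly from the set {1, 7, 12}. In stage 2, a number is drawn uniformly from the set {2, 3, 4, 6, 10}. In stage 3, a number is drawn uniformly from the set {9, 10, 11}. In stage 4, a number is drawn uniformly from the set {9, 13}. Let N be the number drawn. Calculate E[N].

E[N | stage 1] = (1+7+12)/3 = 20/3.
E[N | stage 2] = (2+3+4+6+10)/5 = 5.
E[N | stage 3] = (9+10+11)/3 = 10.
E[N | stage 4] = (9+13)/2 = 11.
By the law of total expectation,
E[N] = (1/4)·(20/3) + (1/4)·(5) + (1/4)·(10) + (1/4)·(11) = 49/6.

49/6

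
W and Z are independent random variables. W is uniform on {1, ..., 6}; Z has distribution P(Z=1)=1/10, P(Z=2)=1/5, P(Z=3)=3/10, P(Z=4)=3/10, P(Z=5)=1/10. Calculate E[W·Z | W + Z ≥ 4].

23/2

P(W + Z ≥ 4) = 14/15.
Summing WZ·P(x,y) over outcomes with W + Z ≥ 4 gives 161/15.
E[W·Z | W + Z ≥ 4] = (161/15) / (14/15) = 23/2.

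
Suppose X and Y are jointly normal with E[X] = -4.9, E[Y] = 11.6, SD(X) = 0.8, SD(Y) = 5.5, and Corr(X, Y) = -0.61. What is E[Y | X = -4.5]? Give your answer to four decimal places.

9.9225

For a bivariate normal, E[Y | X=x] = μ_Y + ρ·(σ_Y/σ_X)·(x − μ_X).
E[Y | X=-4.5] = 11.6 + (-0.61)·(5.5/0.8)·(-4.5 − (-4.9)) = 11.6 + (-4.1937)·(0.4) = 9.9225.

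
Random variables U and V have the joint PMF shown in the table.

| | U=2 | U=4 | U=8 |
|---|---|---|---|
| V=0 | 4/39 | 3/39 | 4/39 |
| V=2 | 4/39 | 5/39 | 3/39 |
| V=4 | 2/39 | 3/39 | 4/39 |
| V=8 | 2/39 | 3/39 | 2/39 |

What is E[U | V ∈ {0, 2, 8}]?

P(V ∈ {0, 2, 8}) = 10/13.
Summing U·P(U=x,V=y) over the conditioning event gives 136/39.
E[U | V ∈ {0, 2, 8}] = (136/39) / (10/13) = 68/15.

68/15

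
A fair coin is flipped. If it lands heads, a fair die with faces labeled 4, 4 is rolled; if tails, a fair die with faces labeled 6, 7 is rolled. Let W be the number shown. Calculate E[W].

21/4

E[W | heads] = (4+4)/2 = 4.
E[W | tails] = (6+7)/2 = 13/2.
E[W] = (1/2)·(4) + (1/2)·(13/2) = 21/4.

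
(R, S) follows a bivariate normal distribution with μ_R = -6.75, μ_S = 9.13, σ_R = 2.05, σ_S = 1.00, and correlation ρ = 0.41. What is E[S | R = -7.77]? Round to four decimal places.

8.9260

For a bivariate normal, E[S | R=x] = μ_S + ρ·(σ_S/σ_R)·(x − μ_R).
E[S | R=-7.77] = 9.13 + (0.41)·(1.00/2.05)·(-7.77 − (-6.75)) = 9.13 + (0.2)·(-1.02) = 8.9260.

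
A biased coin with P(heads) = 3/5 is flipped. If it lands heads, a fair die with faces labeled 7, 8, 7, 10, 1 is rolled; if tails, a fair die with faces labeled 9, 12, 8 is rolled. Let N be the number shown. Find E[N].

587/75

E[N | heads] = (7+8+7+10+1)/5 = 33/5.
E[N | tails] = (9+12+8)/3 = 29/3.
By the law of total expectation,
E[N] = (3/5)·(33/5) + (2/5)·(29/3) = 587/75.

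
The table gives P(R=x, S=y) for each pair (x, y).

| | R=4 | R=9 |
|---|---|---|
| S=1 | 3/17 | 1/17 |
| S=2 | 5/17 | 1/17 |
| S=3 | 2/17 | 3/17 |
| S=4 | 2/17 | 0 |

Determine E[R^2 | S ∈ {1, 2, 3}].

P(S ∈ {1, 2, 3}) = 15/17.
Σ R^2·P over the event = 16·(3/17) + 16·(5/17) + 16·(2/17) + 81·(1/17) + 81·(1/17) + 81·(3/17) = 565/17.
E[R^2 | S ∈ {1, 2, 3}] = (565/17) / (15/17) = 113/3.

113/3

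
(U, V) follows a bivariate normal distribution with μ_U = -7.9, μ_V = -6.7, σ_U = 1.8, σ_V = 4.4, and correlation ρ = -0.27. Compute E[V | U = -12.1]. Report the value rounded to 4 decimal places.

-3.9280

E[V | U=x] = μ_V + ρ(σ_V/σ_U)(x − μ_U) for jointly normal variables.
E[V | U=-12.1] = -6.7 + (-0.27)·(4.4/1.8)·(-12.1 − (-7.9)) = -6.7 + (-0.66)·(-4.2) = -3.9280.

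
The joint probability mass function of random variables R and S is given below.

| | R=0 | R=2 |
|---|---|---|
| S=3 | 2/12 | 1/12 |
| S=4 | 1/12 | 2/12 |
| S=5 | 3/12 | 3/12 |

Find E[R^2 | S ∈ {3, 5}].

16/9

P(S ∈ {3, 5}) = 3/4.
Summing R^2·P(R=x,S=y) over the conditioning event gives 4/3.
E[R^2 | S ∈ {3, 5}] = (4/3) / (3/4) = 16/9.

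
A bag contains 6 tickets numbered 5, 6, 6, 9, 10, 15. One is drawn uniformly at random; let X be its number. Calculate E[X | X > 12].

P(X > 12) = 1/6.
Σ over the event: 15·1/6 = 5/2.
E[X | X > 12] = (5/2) / (1/6) = 15.

15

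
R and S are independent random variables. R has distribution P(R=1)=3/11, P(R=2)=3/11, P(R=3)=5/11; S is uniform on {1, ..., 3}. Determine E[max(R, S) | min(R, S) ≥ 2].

P(min(R, S) ≥ 2) = 16/33.
Summing max(R,S)·P(x,y) over outcomes with min(R, S) ≥ 2 gives 15/11.
E[max(R, S) | min(R, S) ≥ 2] = (15/11) / (16/33) = 45/16.

45/16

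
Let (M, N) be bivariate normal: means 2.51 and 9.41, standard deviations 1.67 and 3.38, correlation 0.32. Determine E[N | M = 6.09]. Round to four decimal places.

11.7286

The regression of N on M has slope ρ·σ_N/σ_M and passes through (μ_M, μ_N).
E[N | M=6.09] = 9.41 + (0.32)·(3.38/1.67)·(6.09 − (2.51)) = 9.41 + (0.64766)·(3.58) = 11.7286.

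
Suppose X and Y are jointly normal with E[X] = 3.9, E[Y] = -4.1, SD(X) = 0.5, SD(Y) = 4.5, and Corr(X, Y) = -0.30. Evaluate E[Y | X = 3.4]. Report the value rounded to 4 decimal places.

-2.7500

For a bivariate normal, E[Y | X=x] = μ_Y + ρ·(σ_Y/σ_X)·(x − μ_X).
E[Y | X=3.4] = -4.1 + (-0.30)·(4.5/0.5)·(3.4 − (3.9)) = -4.1 + (-2.7)·(-0.5) = -2.7500.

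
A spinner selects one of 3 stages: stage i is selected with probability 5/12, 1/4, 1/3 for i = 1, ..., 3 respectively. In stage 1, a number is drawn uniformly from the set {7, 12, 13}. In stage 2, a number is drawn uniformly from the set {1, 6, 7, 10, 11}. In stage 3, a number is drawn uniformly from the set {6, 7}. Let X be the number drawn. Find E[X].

301/36

E[X | stage 1] = (7+12+13)/3 = 32/3.
E[X | stage 2] = (1+6+7+10+11)/5 = 7.
E[X | stage 3] = (6+7)/2 = 13/2.
E[X] = (5/12)·(32/3) + (1/4)·(7) + (1/3)·(13/2) = 301/36.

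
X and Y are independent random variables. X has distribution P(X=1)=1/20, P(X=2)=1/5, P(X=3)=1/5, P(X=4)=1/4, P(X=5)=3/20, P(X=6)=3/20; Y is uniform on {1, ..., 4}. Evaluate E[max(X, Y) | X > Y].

P(X > Y) = 51/80.
Summing max(X,Y)·P(x,y) over outcomes with X > Y gives 14/5.
E[max(X, Y) | X > Y] = (14/5) / (51/80) = 224/51.

224/51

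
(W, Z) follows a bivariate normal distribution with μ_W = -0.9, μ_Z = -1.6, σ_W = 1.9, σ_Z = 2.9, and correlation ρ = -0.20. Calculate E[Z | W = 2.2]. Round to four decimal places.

The regression of Z on W has slope ρ·σ_Z/σ_W and passes through (μ_W, μ_Z).
E[Z | W=2.2] = -1.6 + (-0.20)·(2.9/1.9)·(2.2 − (-0.9)) = -1.6 + (-0.30526)·(3.1) = -2.5463.

-2.5463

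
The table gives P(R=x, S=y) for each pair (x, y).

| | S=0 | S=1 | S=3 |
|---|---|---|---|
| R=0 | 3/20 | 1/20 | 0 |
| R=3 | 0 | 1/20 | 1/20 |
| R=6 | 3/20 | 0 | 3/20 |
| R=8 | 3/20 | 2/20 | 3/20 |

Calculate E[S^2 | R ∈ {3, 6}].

P(R ∈ {3, 6}) = 2/5.
Summing S^2·P(R=x,S=y) over the conditioning event gives 37/20.
E[S^2 | R ∈ {3, 6}] = (37/20) / (2/5) = 37/8.

37/8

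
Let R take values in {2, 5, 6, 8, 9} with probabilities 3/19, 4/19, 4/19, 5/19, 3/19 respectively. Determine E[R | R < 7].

50/11

P(R < 7) = 11/19.
Σ over the event: 2·3/19 + 5·4/19 + 6·4/19 = 50/19.
E[R | R < 7] = (50/19) / (11/19) = 50/11.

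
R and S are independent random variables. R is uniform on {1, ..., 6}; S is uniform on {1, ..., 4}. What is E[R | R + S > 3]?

P(R + S > 3) = 7/8.
Summing R·P(x,y) over outcomes with R + S > 3 gives 10/3.
E[R | R + S > 3] = (10/3) / (7/8) = 80/21.

80/21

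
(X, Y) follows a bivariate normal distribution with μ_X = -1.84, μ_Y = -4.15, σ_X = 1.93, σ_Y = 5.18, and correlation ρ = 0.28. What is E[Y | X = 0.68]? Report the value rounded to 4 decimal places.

-2.2562

E[Y | X=x] = μ_Y + ρ(σ_Y/σ_X)(x − μ_X) for jointly normal variables.
E[Y | X=0.68] = -4.15 + (0.28)·(5.18/1.93)·(0.68 − (-1.84)) = -4.15 + (0.7515)·(2.52) = -2.2562.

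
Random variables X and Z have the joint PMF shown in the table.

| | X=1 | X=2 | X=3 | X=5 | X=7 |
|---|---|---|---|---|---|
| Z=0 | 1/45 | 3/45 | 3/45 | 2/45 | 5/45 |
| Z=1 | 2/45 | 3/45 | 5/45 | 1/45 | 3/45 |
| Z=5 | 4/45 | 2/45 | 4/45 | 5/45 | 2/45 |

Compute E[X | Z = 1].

7/2

P(Z = 1) = 14/45.
Σ X·P over the event = 1·(2/45) + 2·(3/45) + 3·(5/45) + 5·(1/45) + 7·(3/45) = 49/45.
E[X | Z = 1] = (49/45) / (14/45) = 7/2.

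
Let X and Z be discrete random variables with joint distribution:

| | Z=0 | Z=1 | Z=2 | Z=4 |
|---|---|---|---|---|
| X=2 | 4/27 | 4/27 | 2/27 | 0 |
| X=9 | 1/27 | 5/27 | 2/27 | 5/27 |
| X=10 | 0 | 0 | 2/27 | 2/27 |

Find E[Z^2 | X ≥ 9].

P(X ≥ 9) = 17/27.
Σ Z^2·P over the event = 0·(1/27) + 1·(5/27) + 4·(2/27) + 16·(5/27) + 4·(2/27) + 16·(2/27) = 133/27.
E[Z^2 | X ≥ 9] = (133/27) / (17/27) = 133/17.

133/17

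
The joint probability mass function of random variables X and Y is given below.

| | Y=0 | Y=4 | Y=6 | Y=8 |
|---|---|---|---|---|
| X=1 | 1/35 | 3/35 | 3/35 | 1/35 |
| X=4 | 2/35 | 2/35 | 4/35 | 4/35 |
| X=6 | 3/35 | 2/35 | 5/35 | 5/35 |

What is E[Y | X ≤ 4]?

P(X ≤ 4) = 4/7.
Σ Y·P over the event = 0·(1/35) + 4·(3/35) + 6·(3/35) + 8·(1/35) + 0·(2/35) + 4·(2/35) + 6·(4/35) + 8·(4/35) = 102/35.
E[Y | X ≤ 4] = (102/35) / (4/7) = 51/10.

51/10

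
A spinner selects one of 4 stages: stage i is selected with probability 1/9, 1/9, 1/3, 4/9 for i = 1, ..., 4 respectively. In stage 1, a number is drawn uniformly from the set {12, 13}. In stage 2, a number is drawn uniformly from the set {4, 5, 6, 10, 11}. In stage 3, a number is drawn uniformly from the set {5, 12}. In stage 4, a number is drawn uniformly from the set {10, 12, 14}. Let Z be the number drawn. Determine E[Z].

E[Z | stage 1] = (12+13)/2 = 25/2.
E[Z | stage 2] = (4+5+6+10+11)/5 = 36/5.
E[Z | stage 3] = (5+12)/2 = 17/2.
E[Z | stage 4] = (10+12+14)/3 = 12.
By the law of total expectation,
E[Z] = (1/9)·(25/2) + (1/9)·(36/5) + (1/3)·(17/2) + (4/9)·(12) = 466/45.

466/45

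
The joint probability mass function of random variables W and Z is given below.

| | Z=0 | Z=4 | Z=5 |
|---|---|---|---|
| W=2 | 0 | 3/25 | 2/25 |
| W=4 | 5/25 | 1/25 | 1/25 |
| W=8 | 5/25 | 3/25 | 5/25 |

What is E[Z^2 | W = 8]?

P(W = 8) = 13/25.
Σ Z^2·P over the event = 0·(5/25) + 16·(3/25) + 25·(5/25) = 173/25.
E[Z^2 | W = 8] = (173/25) / (13/25) = 173/13.

173/13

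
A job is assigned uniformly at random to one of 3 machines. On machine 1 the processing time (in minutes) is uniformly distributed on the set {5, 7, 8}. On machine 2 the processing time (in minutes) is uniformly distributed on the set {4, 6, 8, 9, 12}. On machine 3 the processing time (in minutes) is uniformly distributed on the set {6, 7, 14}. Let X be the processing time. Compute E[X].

352/45

E[X | machine 1] = (5+7+8)/3 = 20/3.
E[X | machine 2] = (4+6+8+9+12)/5 = 39/5.
E[X | machine 3] = (6+7+14)/3 = 9.
E[X] = (1/3)·(20/3) + (1/3)·(39/5) + (1/3)·(9) = 352/45.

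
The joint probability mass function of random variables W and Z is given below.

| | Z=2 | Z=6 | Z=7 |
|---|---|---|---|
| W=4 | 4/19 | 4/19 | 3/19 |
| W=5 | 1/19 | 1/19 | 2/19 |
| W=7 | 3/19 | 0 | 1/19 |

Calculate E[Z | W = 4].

P(W = 4) = 11/19.
Σ Z·P over the event = 2·(4/19) + 6·(4/19) + 7·(3/19) = 53/19.
E[Z | W = 4] = (53/19) / (11/19) = 53/11.

53/11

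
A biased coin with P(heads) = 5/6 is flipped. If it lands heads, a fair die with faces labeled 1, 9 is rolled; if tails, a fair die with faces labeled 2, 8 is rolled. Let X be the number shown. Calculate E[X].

5

E[X | heads] = (1+9)/2 = 5.
E[X | tails] = (2+8)/2 = 5.
E[X] = (5/6)·(5) + (1/6)·(5) = 5.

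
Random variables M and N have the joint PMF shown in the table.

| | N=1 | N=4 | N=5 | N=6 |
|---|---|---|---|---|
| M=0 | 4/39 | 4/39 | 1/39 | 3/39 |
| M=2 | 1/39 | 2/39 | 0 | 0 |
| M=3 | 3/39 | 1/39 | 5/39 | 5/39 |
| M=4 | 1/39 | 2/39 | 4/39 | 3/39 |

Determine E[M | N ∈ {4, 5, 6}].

P(N ∈ {4, 5, 6}) = 10/13.
Summing M·P(M=x,N=y) over the conditioning event gives 73/39.
E[M | N ∈ {4, 5, 6}] = (73/39) / (10/13) = 73/30.

73/30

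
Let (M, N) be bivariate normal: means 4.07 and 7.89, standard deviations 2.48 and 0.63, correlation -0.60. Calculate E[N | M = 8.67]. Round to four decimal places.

E[N | M=x] = μ_N + ρ(σ_N/σ_M)(x − μ_M) for jointly normal variables.
E[N | M=8.67] = 7.89 + (-0.60)·(0.63/2.48)·(8.67 − (4.07)) = 7.89 + (-0.15242)·(4.6) = 7.1889.

7.1889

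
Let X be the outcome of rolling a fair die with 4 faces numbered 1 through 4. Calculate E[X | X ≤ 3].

Given X ≤ 3, X is equally likely to be any of {1, 2, 3}.
E[X | X ≤ 3] = (1 + 2 + 3) / 3 = 2.

2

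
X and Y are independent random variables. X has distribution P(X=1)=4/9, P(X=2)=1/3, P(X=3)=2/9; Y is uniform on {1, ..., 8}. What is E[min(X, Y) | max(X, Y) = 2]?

13/10

P(max(X, Y) = 2) = 5/36.
Summing min(X,Y)·P(x,y) over outcomes with max(X, Y) = 2 gives 13/72.
E[min(X, Y) | max(X, Y) = 2] = (13/72) / (5/36) = 13/10.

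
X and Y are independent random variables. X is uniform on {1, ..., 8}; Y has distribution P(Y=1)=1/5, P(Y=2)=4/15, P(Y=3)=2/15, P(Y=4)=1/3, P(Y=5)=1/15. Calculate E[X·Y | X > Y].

587/39

P(X > Y) = 13/20.
Summing XY·P(x,y) over outcomes with X > Y gives 587/60.
E[X·Y | X > Y] = (587/60) / (13/20) = 587/39.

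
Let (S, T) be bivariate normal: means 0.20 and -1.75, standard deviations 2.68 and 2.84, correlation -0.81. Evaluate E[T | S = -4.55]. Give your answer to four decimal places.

2.3272

E[T | S=x] = μ_T + ρ(σ_T/σ_S)(x − μ_S) for jointly normal variables.
E[T | S=-4.55] = -1.75 + (-0.81)·(2.84/2.68)·(-4.55 − (0.20)) = -1.75 + (-0.85836)·(-4.75) = 2.3272.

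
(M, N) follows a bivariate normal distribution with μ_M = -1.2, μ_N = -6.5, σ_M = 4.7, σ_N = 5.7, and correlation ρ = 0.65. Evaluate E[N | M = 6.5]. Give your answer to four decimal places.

-0.4301

The regression of N on M has slope ρ·σ_N/σ_M and passes through (μ_M, μ_N).
E[N | M=6.5] = -6.5 + (0.65)·(5.7/4.7)·(6.5 − (-1.2)) = -6.5 + (0.7883)·(7.7) = -0.4301.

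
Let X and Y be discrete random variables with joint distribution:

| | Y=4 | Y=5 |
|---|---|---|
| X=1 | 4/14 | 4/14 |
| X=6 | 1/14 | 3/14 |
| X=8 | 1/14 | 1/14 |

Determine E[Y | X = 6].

P(X = 6) = 2/7.
Σ Y·P over the event = 4·(1/14) + 5·(3/14) = 19/14.
E[Y | X = 6] = (19/14) / (2/7) = 19/4.

19/4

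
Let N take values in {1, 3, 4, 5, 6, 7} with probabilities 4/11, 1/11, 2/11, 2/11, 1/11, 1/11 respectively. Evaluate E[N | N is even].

P(N is even) = 3/11.
Σ over the event: 4·2/11 + 6·1/11 = 14/11.
E[N | N is even] = (14/11) / (3/11) = 14/3.

14/3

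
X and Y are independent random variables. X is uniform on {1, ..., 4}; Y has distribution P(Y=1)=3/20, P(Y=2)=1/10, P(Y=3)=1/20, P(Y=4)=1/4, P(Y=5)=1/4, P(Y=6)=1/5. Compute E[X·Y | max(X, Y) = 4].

P(max(X, Y) = 4) = 13/40.
Summing XY·P(x,y) over outcomes with max(X, Y) = 4 gives 3.
E[X·Y | max(X, Y) = 4] = (3) / (13/40) = 120/13.

120/13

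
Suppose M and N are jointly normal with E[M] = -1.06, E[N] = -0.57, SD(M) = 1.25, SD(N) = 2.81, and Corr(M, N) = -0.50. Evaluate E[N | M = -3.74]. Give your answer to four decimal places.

E[N | M=x] = μ_N + ρ(σ_N/σ_M)(x − μ_M) for jointly normal variables.
E[N | M=-3.74] = -0.57 + (-0.50)·(2.81/1.25)·(-3.74 − (-1.06)) = -0.57 + (-1.124)·(-2.68) = 2.4423.

2.4423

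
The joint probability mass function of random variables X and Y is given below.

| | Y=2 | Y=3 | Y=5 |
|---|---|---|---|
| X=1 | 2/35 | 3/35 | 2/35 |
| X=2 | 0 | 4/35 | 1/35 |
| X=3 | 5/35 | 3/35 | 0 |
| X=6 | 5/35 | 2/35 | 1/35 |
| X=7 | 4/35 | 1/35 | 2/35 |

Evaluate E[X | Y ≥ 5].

4

P(Y ≥ 5) = 6/35.
Summing X·P(X=x,Y=y) over the conditioning event gives 24/35.
E[X | Y ≥ 5] = (24/35) / (6/35) = 4.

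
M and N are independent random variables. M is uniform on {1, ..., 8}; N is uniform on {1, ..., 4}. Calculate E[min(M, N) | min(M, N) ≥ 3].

41/12

P(min(M, N) ≥ 3) = 3/8.
Summing min(M,N)·P(x,y) over outcomes with min(M, N) ≥ 3 gives 41/32.
E[min(M, N) | min(M, N) ≥ 3] = (41/32) / (3/8) = 41/12.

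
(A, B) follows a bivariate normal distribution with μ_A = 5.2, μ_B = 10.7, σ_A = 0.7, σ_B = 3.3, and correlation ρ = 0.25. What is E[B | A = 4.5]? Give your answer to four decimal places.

9.8750

E[B | A=x] = μ_B + ρ(σ_B/σ_A)(x − μ_A) for jointly normal variables.
E[B | A=4.5] = 10.7 + (0.25)·(3.3/0.7)·(4.5 − (5.2)) = 10.7 + (1.1786)·(-0.7) = 9.8750.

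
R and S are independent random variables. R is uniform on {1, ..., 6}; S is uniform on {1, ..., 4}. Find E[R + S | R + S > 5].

52/7

P(R + S > 5) = 7/12.
Summing (R+S)·P(x,y) over outcomes with R + S > 5 gives 13/3.
E[R + S | R + S > 5] = (13/3) / (7/12) = 52/7.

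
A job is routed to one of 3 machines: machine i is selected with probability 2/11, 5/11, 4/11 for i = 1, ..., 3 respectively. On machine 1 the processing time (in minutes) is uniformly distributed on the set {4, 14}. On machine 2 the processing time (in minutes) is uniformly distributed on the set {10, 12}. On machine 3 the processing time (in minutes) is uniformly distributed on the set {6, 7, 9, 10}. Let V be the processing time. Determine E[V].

105/11

E[V | machine 1] = (4+14)/2 = 9.
E[V | machine 2] = (10+12)/2 = 11.
E[V | machine 3] = (6+7+9+10)/4 = 8.
E[V] = (2/11)·(9) + (5/11)·(11) + (4/11)·(8) = 105/11.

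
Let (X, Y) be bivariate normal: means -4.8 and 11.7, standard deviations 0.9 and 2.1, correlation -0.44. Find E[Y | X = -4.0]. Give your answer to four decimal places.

The regression of Y on X has slope ρ·σ_Y/σ_X and passes through (μ_X, μ_Y).
E[Y | X=-4.0] = 11.7 + (-0.44)·(2.1/0.9)·(-4.0 − (-4.8)) = 11.7 + (-1.02667)·(0.8) = 10.8787.

10.8787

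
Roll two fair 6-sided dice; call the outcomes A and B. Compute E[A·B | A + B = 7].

Outcomes with A + B = 7: (1,6), (2,5), (3,4), (4,3), (5,2), (6,1), each with probability 1/36.
E[A·B | A + B = 7] = (6 + 10 + 12 + 12 + 10 + 6) / 6 = 28/3.

28/3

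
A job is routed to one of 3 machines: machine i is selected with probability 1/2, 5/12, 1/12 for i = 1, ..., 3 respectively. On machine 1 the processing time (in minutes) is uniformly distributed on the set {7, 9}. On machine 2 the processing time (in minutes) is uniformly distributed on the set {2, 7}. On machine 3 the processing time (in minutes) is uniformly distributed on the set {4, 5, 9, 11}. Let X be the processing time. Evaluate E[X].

311/48

E[X | machine 1] = (7+9)/2 = 8.
E[X | machine 2] = (2+7)/2 = 9/2.
E[X | machine 3] = (4+5+9+11)/4 = 29/4.
By the law of total expectation,
E[X] = (1/2)·(8) + (5/12)·(9/2) + (1/12)·(29/4) = 311/48.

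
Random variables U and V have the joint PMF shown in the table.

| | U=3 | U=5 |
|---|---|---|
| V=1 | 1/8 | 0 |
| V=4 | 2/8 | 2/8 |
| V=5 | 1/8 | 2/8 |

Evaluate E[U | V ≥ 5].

P(V ≥ 5) = 3/8.
Σ U·P over the event = 3·(1/8) + 5·(2/8) = 13/8.
E[U | V ≥ 5] = (13/8) / (3/8) = 13/3.

13/3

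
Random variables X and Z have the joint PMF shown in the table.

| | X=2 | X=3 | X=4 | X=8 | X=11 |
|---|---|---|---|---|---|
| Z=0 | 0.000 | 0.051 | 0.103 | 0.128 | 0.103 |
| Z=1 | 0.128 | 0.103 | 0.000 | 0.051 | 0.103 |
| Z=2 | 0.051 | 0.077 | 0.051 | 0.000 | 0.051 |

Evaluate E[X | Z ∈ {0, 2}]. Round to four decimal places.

P(Z ∈ {0, 2}) = 0.615.
Σ X·P over the event = 2·(0.051) + 3·(0.051) + 3·(0.077) + 4·(0.103) + 4·(0.051) + 8·(0.128) + 11·(0.103) + 11·(0.051) = 3.820.
E[X | Z ∈ {0, 2}] = (3.820) / (0.615) = 6.2114.

6.2114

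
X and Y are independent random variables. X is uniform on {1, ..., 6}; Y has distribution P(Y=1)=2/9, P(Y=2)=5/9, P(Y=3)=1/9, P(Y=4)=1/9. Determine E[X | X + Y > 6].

P(X + Y > 6) = 19/54.
Summing X·P(x,y) over outcomes with X + Y > 6 gives 50/27.
E[X | X + Y > 6] = (50/27) / (19/54) = 100/19.

100/19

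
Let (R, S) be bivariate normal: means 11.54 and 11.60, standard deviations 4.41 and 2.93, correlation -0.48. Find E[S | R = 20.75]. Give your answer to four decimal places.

8.6628

E[S | R=x] = μ_S + ρ(σ_S/σ_R)(x − μ_R) for jointly normal variables.
E[S | R=20.75] = 11.60 + (-0.48)·(2.93/4.41)·(20.75 − (11.54)) = 11.60 + (-0.31891)·(9.21) = 8.6628.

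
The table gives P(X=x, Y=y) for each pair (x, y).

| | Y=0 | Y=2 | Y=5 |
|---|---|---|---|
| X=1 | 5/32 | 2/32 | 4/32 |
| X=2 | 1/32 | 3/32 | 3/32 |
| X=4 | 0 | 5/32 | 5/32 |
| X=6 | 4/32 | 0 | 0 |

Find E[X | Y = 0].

P(Y = 0) = 5/16.
Summing X·P(X=x,Y=y) over the conditioning event gives 31/32.
E[X | Y = 0] = (31/32) / (5/16) = 31/10.

31/10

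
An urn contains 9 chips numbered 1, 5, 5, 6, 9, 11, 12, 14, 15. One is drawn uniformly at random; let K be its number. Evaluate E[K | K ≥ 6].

67/6

P(K ≥ 6) = 2/3.
Σ over the event: 6·1/9 + 9·1/9 + 11·1/9 + 12·1/9 + 14·1/9 + 15·1/9 = 67/9.
E[K | K ≥ 6] = (67/9) / (2/3) = 67/6.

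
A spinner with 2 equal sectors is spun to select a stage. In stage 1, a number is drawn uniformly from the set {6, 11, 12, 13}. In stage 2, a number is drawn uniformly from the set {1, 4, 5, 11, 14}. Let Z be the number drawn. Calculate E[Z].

35/4

E[Z | stage 1] = (6+11+12+13)/4 = 21/2.
E[Z | stage 2] = (1+4+5+11+14)/5 = 7.
E[Z] = (1/2)·(21/2) + (1/2)·(7) = 35/4.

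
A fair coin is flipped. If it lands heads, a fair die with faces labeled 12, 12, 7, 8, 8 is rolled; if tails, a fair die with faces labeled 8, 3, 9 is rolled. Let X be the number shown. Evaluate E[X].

241/30

E[X | heads] = (12+12+7+8+8)/5 = 47/5.
E[X | tails] = (8+3+9)/3 = 20/3.
By the law of total expectation,
E[X] = (1/2)·(47/5) + (1/2)·(20/3) = 241/30.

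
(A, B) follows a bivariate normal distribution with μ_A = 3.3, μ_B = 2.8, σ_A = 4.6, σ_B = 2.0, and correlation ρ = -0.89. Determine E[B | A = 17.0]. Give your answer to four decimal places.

The regression of B on A has slope ρ·σ_B/σ_A and passes through (μ_A, μ_B).
E[B | A=17.0] = 2.8 + (-0.89)·(2.0/4.6)·(17.0 − (3.3)) = 2.8 + (-0.386957)·(13.7) = -2.5013.

-2.5013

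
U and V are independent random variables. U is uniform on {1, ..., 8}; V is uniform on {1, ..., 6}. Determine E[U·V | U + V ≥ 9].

79/3

P(U + V ≥ 9) = 7/16.
Summing UV·P(x,y) over outcomes with U + V ≥ 9 gives 553/48.
E[U·V | U + V ≥ 9] = (553/48) / (7/16) = 79/3.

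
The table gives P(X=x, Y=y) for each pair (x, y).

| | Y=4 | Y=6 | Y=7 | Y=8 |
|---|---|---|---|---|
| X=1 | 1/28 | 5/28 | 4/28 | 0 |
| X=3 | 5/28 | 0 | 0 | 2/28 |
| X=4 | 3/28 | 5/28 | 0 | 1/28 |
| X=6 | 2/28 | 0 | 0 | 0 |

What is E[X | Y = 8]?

10/3

P(Y = 8) = 3/28.
Summing X·P(X=x,Y=y) over the conditioning event gives 5/14.
E[X | Y = 8] = (5/14) / (3/28) = 10/3.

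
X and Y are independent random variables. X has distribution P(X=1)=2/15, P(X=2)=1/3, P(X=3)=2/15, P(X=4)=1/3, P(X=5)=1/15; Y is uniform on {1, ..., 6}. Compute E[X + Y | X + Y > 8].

143/15

P(X + Y > 8) = 1/6.
Summing (X+Y)·P(x,y) over outcomes with X + Y > 8 gives 143/90.
E[X + Y | X + Y > 8] = (143/90) / (1/6) = 143/15.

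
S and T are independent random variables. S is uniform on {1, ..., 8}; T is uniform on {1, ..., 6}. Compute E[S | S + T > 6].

181/33

P(S + T > 6) = 11/16.
Summing S·P(x,y) over outcomes with S + T > 6 gives 181/48.
E[S | S + T > 6] = (181/48) / (11/16) = 181/33.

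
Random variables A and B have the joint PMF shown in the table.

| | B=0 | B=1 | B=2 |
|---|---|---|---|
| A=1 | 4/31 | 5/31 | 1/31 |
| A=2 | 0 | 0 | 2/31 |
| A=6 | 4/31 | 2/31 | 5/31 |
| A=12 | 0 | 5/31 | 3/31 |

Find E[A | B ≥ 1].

148/23

P(B ≥ 1) = 23/31.
Σ A·P over the event = 1·(5/31) + 1·(1/31) + 2·(2/31) + 6·(2/31) + 6·(5/31) + 12·(5/31) + 12·(3/31) = 148/31.
E[A | B ≥ 1] = (148/31) / (23/31) = 148/23.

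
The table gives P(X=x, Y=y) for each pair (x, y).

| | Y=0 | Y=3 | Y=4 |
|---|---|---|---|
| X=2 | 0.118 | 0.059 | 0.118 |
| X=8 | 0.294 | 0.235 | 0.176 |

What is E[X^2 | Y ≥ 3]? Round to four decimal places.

45.9388

P(Y ≥ 3) = 0.588.
Summing X^2·P(X=x,Y=y) over the conditioning event gives 27.012.
E[X^2 | Y ≥ 3] = (27.012) / (0.588) = 45.9388.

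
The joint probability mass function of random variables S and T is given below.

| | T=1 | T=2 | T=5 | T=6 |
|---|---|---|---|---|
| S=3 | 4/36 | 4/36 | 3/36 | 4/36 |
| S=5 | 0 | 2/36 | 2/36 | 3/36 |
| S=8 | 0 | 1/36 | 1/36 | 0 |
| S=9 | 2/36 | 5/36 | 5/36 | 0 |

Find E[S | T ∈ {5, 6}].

P(T ∈ {5, 6}) = 1/2.
Σ S·P over the event = 3·(3/36) + 3·(4/36) + 5·(2/36) + 5·(3/36) + 8·(1/36) + 9·(5/36) = 11/4.
E[S | T ∈ {5, 6}] = (11/4) / (1/2) = 11/2.

11/2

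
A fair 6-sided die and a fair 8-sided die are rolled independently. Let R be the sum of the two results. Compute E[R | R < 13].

344/45

P(R < 13) = 15/16.
E[R | R < 13] = (43/6) / (15/16) = 344/45.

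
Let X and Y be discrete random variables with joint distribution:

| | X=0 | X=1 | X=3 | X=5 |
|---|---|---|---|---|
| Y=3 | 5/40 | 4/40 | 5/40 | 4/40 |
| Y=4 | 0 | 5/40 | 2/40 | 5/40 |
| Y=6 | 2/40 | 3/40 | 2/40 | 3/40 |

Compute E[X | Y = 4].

3

P(Y = 4) = 3/10.
Σ X·P over the event = 1·(5/40) + 3·(2/40) + 5·(5/40) = 9/10.
E[X | Y = 4] = (9/10) / (3/10) = 3.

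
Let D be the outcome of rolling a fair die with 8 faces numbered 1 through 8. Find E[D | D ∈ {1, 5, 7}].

P(D ∈ {1, 5, 7}) = 3/8.
Σ over the event: 1·1/8 + 5·1/8 + 7·1/8 = 13/8.
E[D | D ∈ {1, 5, 7}] = (13/8) / (3/8) = 13/3.

13/3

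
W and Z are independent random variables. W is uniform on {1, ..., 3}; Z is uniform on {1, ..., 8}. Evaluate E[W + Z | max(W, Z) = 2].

P(max(W, Z) = 2) = 1/8.
Summing (W+Z)·P(x,y) over outcomes with max(W, Z) = 2 gives 5/12.
E[W + Z | max(W, Z) = 2] = (5/12) / (1/8) = 10/3.

10/3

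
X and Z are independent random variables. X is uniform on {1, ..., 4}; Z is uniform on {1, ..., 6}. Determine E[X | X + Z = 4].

2

Outcomes with X + Z = 4: (1,3), (2,2), (3,1), each with probability 1/24.
E[X | X + Z = 4] = (1 + 2 + 3) / 3 = 2.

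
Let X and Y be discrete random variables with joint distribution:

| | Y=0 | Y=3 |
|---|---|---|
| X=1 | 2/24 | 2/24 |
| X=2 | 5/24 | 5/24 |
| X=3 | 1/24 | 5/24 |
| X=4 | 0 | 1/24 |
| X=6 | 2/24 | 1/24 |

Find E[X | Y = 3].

37/14

P(Y = 3) = 7/12.
Σ X·P over the event = 1·(2/24) + 2·(5/24) + 3·(5/24) + 4·(1/24) + 6·(1/24) = 37/24.
E[X | Y = 3] = (37/24) / (7/12) = 37/14.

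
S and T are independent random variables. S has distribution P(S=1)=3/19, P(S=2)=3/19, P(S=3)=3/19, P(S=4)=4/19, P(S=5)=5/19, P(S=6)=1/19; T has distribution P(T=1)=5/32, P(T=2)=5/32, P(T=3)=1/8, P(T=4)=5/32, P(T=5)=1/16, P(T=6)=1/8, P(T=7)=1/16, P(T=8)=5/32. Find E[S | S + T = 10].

48/13

P(S + T = 10) = 13/152.
Summing S·P(x,y) over outcomes with S + T = 10 gives 6/19.
E[S | S + T = 10] = (6/19) / (13/152) = 48/13.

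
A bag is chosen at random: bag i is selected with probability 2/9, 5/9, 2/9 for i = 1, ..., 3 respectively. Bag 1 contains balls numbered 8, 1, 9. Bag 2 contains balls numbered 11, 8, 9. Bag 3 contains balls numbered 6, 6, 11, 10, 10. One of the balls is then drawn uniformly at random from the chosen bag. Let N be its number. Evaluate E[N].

1138/135

E[N | bag 1] = (8+1+9)/3 = 6.
E[N | bag 2] = (11+8+9)/3 = 28/3.
E[N | bag 3] = (6+6+11+10+10)/5 = 43/5.
E[N] = (2/9)·(6) + (5/9)·(28/3) + (2/9)·(43/5) = 1138/135.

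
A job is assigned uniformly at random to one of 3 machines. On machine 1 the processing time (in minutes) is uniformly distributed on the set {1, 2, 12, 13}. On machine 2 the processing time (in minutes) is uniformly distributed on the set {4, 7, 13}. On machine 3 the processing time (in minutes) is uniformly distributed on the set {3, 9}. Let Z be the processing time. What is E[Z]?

7

E[Z | machine 1] = (1+2+12+13)/4 = 7.
E[Z | machine 2] = (4+7+13)/3 = 8.
E[Z | machine 3] = (3+9)/2 = 6.
E[Z] = (1/3)·(7) + (1/3)·(8) + (1/3)·(6) = 7.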